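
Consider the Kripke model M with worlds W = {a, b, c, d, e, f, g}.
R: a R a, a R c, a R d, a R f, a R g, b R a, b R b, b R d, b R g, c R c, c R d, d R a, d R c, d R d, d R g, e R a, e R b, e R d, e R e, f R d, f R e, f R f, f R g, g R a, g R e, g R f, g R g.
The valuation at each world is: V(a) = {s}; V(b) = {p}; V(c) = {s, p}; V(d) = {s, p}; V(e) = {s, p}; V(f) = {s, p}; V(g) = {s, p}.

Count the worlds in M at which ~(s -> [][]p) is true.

6

Let φ = ~(s -> [][]p). Evaluate φ at each world:
  a (successors {a, c, d, f, g}): φ is true.
  b (successors {a, b, d, g}): φ is false.
  c (successors {c, d}): φ is true.
  d (successors {a, c, d, g}): φ is true.
  e (successors {a, b, d, e}): φ is true.
  f (successors {d, e, f, g}): φ is true.
  g (successors {a, e, f, g}): φ is true.
For instance, at a:
  At a: s -> [][]p is false, so ~(s -> [][]p) is true.
    At a: s is true, [][]p is false, so s -> [][]p is false.
      At a: [][]p requires []p at every successor {a, c, d, f, g}.
        []p fails at a, so [][]p is false at a.
Satisfying worlds: {a, c, d, e, f, g}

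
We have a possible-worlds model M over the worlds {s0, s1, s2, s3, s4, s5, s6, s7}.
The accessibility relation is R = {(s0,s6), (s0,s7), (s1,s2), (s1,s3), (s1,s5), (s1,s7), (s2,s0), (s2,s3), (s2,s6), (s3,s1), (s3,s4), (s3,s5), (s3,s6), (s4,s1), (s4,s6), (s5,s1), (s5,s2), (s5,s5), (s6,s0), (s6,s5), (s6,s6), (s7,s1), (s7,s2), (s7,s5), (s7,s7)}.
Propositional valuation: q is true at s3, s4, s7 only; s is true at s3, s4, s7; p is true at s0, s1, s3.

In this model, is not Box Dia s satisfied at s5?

Yes

Recall that Box ψ holds at a world iff ψ holds at every accessible world, and Dia ψ holds iff ψ holds at some accessible world.
At s5: Box Dia s is false, so not Box Dia s is true.
  At s5: Box Dia s requires Dia s at every successor {s1, s2, s5}.
    Dia s fails at s5, so Box Dia s is false at s5.
      At s5: Dia s requires s at some successor in {s1, s2, s5}.
        At s1: s is false.
        At s2: s is false.
        At s5: s is false.
      So Dia s is false at s5.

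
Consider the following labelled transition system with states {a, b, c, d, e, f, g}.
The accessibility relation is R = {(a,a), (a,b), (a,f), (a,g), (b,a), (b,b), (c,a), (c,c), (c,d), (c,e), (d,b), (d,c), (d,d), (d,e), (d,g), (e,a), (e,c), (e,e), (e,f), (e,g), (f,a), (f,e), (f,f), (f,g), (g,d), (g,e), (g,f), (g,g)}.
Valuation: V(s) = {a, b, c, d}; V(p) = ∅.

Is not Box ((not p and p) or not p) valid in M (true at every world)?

Let φ = not Box ((not p and p) or not p). Evaluate φ at each world:
  a (successors {a, b, f, g}): φ is false.
  b (successors {a, b}): φ is false.
  c (successors {a, c, d, e}): φ is false.
  d (successors {b, c, d, e, g}): φ is false.
  e (successors {a, c, e, f, g}): φ is false.
  f (successors {a, e, f, g}): φ is false.
  g (successors {d, e, f, g}): φ is false.
Detail at a (counterexample):
  At a: Box ((not p and p) or not p) is true, so not Box ((not p and p) or not p) is false.
    At a: Box ((not p and p) or not p) requires (not p and p) or not p at every successor {a, b, f, g}.
      At a: (not p and p) or not p is true.
      At b: (not p and p) or not p is true.
      At f: (not p and p) or not p is true.
      At g: (not p and p) or not p is true.
    So Box ((not p and p) or not p) is true at a.

No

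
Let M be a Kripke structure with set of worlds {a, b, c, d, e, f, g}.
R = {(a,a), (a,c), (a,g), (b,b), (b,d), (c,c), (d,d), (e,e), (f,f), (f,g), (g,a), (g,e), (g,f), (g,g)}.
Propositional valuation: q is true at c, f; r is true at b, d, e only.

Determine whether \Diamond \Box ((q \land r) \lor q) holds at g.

Recall that \Box ψ holds at a world iff ψ holds at every accessible world, and \Diamond ψ holds iff ψ holds at some accessible world.
At g: \Diamond \Box ((q \land r) \lor q) requires \Box ((q \land r) \lor q) at some successor in {a, e, f, g}.
  At a: \Box ((q \land r) \lor q) is false.
  At e: \Box ((q \land r) \lor q) is false.
  At f: \Box ((q \land r) \lor q) is false.
  At g: \Box ((q \land r) \lor q) is false.
So \Diamond \Box ((q \land r) \lor q) is false at g.

No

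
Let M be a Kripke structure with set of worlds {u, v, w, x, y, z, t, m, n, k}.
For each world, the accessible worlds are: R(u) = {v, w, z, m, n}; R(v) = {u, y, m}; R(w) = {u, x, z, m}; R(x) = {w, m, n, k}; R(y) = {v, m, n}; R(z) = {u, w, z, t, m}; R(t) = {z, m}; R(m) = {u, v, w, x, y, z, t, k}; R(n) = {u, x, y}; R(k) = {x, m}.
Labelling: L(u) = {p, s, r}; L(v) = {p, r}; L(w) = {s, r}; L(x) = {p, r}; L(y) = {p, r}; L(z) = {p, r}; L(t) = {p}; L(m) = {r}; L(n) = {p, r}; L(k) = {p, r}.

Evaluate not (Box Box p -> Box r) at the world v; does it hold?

Recall that Box ψ holds at a world iff ψ holds at every accessible world, and Dia ψ holds iff ψ holds at some accessible world.
At v: Box Box p -> Box r is true, so not (Box Box p -> Box r) is false.
  At v: Box Box p is false, Box r is true, so Box Box p -> Box r is true.
    At v: Box Box p requires Box p at every successor {u, y, m}.
      Box p fails at u, so Box Box p is false at v.
    At v: Box r requires r at every successor {u, y, m}.
      At u: r is true.
      At y: r is true.
      At m: r is true.
    So Box r is true at v.

No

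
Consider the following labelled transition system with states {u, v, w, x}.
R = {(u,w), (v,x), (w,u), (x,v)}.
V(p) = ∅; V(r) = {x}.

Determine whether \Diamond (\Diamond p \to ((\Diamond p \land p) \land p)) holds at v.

Yes

At v: \Diamond (\Diamond p \to ((\Diamond p \land p) \land p)) requires \Diamond p \to ((\Diamond p \land p) \land p) at some successor in {x}.
  \Diamond p \to ((\Diamond p \land p) \land p) holds at x, so \Diamond (\Diamond p \to ((\Diamond p \land p) \land p)) is true at v.
    At x: \Diamond p is false, (\Diamond p \land p) \land p is false, so \Diamond p \to ((\Diamond p \land p) \land p) is true.
      At x: \Diamond p requires p at some successor in {v}.
        At v: p is false.
      So \Diamond p is false at x.
      At x: \Diamond p \land p is false, p is false, so (\Diamond p \land p) \land p is false.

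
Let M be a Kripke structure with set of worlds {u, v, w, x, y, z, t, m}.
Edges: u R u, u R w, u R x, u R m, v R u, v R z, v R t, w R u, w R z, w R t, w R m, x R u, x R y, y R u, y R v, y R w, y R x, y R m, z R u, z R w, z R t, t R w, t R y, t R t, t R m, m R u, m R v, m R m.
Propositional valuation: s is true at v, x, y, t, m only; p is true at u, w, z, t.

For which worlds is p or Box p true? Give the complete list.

Let φ = p or Box p. Evaluate φ at each world:
  u (successors {u, w, x, m}): φ is true.
  v (successors {u, z, t}): φ is true.
  w (successors {u, z, t, m}): φ is true.
  x (successors {u, y}): φ is false.
  y (successors {u, v, w, x, m}): φ is false.
  z (successors {u, w, t}): φ is true.
  t (successors {w, y, t, m}): φ is true.
  m (successors {u, v, m}): φ is false.
For instance, at u:
  At u: p is true, Box p is false, so p or Box p is true.
    At u: Box p requires p at every successor {u, w, x, m}.
      p fails at x, so Box p is false at u.
Satisfying worlds: {u, v, w, z, t}

u, v, w, z, t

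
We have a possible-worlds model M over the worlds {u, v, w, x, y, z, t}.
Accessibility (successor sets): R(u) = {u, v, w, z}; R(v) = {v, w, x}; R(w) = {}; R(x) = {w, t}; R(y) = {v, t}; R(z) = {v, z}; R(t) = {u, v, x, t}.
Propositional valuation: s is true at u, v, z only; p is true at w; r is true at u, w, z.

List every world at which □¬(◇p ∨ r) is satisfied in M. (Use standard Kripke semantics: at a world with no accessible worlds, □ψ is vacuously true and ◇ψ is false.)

Recall that □ψ holds at a world iff ψ holds at every accessible world, and ◇ψ holds iff ψ holds at some accessible world.
Let φ = □¬(◇p ∨ r). Evaluate φ at each world:
  u (successors {u, v, w, z}): φ is false.
  v (successors {v, w, x}): φ is false.
  w (successors ∅): φ is true.
  x (successors {w, t}): φ is false.
  y (successors {v, t}): φ is false.
  z (successors {v, z}): φ is false.
  t (successors {u, v, x, t}): φ is false.
For instance, at y:
  At y: □¬(◇p ∨ r) requires ¬(◇p ∨ r) at every successor {v, t}.
    ¬(◇p ∨ r) fails at v, so □¬(◇p ∨ r) is false at y.
      At v: ◇p ∨ r is true, so ¬(◇p ∨ r) is false.
Satisfying worlds: {w}

w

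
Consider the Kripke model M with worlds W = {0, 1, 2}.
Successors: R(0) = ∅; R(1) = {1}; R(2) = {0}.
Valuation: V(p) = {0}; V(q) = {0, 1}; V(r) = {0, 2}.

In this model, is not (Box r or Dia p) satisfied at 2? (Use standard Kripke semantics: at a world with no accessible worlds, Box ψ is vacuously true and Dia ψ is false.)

Recall that Box ψ holds at a world iff ψ holds at every accessible world, and Dia ψ holds iff ψ holds at some accessible world.
At 2: Box r or Dia p is true, so not (Box r or Dia p) is false.
  At 2: Box r is true, Dia p is true, so Box r or Dia p is true.
    At 2: Box r requires r at every successor {0}.
      At 0: r is true.
    So Box r is true at 2.
    At 2: Dia p requires p at some successor in {0}.
      p holds at 0, so Dia p is true at 2.

No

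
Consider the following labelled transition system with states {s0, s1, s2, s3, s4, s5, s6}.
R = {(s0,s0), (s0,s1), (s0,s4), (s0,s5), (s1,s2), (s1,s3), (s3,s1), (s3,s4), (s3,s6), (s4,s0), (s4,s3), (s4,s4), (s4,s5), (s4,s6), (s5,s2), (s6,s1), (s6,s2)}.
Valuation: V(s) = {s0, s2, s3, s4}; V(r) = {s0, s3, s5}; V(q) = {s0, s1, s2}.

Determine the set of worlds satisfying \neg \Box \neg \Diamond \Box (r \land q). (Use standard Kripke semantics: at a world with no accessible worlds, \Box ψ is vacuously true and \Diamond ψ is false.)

s0, s3, s4, s6

Recall that \Box ψ holds at a world iff ψ holds at every accessible world, and \Diamond ψ holds iff ψ holds at some accessible world.
Let φ = \neg \Box \neg \Diamond \Box (r \land q). Evaluate φ at each world:
  s0 (successors {s0, s1, s4, s5}): φ is true.
  s1 (successors {s2, s3}): φ is false.
  s2 (successors ∅): φ is false.
  s3 (successors {s1, s4, s6}): φ is true.
  s4 (successors {s0, s3, s4, s5, s6}): φ is true.
  s5 (successors {s2}): φ is false.
  s6 (successors {s1, s2}): φ is true.
For instance, at s0:
  At s0: \Box \neg \Diamond \Box (r \land q) is false, so \neg \Box \neg \Diamond \Box (r \land q) is true.
    At s0: \Box \neg \Diamond \Box (r \land q) requires \neg \Diamond \Box (r \land q) at every successor {s0, s1, s4, s5}.
      \neg \Diamond \Box (r \land q) fails at s1, so \Box \neg \Diamond \Box (r \land q) is false at s0.
Satisfying worlds: {s0, s3, s4, s6}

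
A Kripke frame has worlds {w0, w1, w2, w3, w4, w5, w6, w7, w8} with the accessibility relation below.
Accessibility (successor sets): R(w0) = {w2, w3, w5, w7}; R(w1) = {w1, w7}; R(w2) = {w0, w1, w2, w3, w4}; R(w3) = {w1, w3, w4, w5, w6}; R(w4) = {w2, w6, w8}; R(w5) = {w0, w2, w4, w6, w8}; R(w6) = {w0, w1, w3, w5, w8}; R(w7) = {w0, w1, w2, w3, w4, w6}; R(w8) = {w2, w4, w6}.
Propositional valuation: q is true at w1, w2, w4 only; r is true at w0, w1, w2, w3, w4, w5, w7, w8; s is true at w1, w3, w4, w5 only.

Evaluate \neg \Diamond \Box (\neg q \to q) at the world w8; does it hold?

Yes

At w8: \Diamond \Box (\neg q \to q) is false, so \neg \Diamond \Box (\neg q \to q) is true.
  At w8: \Diamond \Box (\neg q \to q) requires \Box (\neg q \to q) at some successor in {w2, w4, w6}.
    At w2: \Box (\neg q \to q) is false.
    At w4: \Box (\neg q \to q) is false.
    At w6: \Box (\neg q \to q) is false.
  So \Diamond \Box (\neg q \to q) is false at w8.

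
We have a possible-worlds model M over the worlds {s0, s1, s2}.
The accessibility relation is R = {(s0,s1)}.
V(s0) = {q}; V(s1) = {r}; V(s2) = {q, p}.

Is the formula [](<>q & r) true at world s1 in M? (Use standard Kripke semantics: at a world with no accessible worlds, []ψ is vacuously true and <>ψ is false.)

Recall that []ψ holds at a world iff ψ holds at every accessible world, and <>ψ holds iff ψ holds at some accessible world.
At s1: no accessible worlds, so [](<>q & r) holds vacuously.

Yes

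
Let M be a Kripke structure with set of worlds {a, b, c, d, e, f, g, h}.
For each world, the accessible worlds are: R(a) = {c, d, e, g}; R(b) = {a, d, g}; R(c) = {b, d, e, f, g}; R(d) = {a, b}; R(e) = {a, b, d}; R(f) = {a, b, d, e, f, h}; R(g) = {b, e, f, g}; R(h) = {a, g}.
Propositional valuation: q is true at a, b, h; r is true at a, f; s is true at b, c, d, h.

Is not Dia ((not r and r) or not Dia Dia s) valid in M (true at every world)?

Yes

Recall that Dia ψ holds at a world iff ψ holds at some accessible world.
Let φ = not Dia ((not r and r) or not Dia Dia s). Evaluate φ at each world:
  a (successors {c, d, e, g}): φ is true.
  b (successors {a, d, g}): φ is true.
  c (successors {b, d, e, f, g}): φ is true.
  d (successors {a, b}): φ is true.
  e (successors {a, b, d}): φ is true.
  f (successors {a, b, d, e, f, h}): φ is true.
  g (successors {b, e, f, g}): φ is true.
  h (successors {a, g}): φ is true.
For instance, at g:
  At g: Dia ((not r and r) or not Dia Dia s) is false, so not Dia ((not r and r) or not Dia Dia s) is true.
    At g: Dia ((not r and r) or not Dia Dia s) requires (not r and r) or not Dia Dia s at some successor in {b, e, f, g}.
      At b: (not r and r) or not Dia Dia s is false.
      At e: (not r and r) or not Dia Dia s is false.
      At f: (not r and r) or not Dia Dia s is false.
      At g: (not r and r) or not Dia Dia s is false.
    So Dia ((not r and r) or not Dia Dia s) is false at g.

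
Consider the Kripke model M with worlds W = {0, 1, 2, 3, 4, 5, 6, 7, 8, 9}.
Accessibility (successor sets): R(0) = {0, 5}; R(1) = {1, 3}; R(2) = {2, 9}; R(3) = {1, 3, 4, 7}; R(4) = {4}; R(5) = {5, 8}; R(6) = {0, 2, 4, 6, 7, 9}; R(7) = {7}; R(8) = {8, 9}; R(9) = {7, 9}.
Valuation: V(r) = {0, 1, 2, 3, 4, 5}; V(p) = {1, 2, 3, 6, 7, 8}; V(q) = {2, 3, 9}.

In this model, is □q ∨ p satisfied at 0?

At 0: □q is false, p is false, so □q ∨ p is false.
  At 0: □q requires q at every successor {0, 5}.
    q fails at 0, so □q is false at 0.

No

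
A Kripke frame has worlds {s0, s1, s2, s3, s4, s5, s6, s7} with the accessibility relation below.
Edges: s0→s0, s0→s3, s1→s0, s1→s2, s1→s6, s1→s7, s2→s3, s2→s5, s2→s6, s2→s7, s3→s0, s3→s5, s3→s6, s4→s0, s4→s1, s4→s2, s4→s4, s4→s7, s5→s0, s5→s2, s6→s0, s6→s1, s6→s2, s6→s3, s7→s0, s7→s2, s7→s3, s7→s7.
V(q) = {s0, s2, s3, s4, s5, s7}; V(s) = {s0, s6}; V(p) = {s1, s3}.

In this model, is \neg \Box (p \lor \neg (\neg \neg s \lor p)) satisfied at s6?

At s6: \Box (p \lor \neg (\neg \neg s \lor p)) is false, so \neg \Box (p \lor \neg (\neg \neg s \lor p)) is true.
  At s6: \Box (p \lor \neg (\neg \neg s \lor p)) requires p \lor \neg (\neg \neg s \lor p) at every successor {s0, s1, s2, s3}.
    p \lor \neg (\neg \neg s \lor p) fails at s0, so \Box (p \lor \neg (\neg \neg s \lor p)) is false at s6.

Yes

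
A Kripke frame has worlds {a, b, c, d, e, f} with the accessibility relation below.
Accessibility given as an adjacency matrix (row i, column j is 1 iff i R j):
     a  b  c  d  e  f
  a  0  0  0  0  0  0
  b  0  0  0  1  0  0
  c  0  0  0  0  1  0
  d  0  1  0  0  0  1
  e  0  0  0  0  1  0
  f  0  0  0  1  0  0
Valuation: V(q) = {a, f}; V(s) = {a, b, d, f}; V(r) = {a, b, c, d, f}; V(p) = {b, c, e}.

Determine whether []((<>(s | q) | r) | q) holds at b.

At b: []((<>(s | q) | r) | q) requires (<>(s | q) | r) | q at every successor {d}.
    At d: <>(s | q) | r is true, q is false, so (<>(s | q) | r) | q is true.
      At d: <>(s | q) is true, r is true, so <>(s | q) | r is true.
So []((<>(s | q) | r) | q) is true at b.

Yes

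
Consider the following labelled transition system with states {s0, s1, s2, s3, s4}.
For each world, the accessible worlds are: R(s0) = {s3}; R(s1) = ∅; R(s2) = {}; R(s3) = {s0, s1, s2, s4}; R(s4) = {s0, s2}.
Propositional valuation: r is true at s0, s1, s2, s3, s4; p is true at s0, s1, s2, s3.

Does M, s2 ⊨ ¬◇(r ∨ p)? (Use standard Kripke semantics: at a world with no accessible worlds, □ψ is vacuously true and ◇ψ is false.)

At s2: ◇(r ∨ p) is false, so ¬◇(r ∨ p) is true.
  At s2: no accessible worlds, so ◇(r ∨ p) is false.

Yes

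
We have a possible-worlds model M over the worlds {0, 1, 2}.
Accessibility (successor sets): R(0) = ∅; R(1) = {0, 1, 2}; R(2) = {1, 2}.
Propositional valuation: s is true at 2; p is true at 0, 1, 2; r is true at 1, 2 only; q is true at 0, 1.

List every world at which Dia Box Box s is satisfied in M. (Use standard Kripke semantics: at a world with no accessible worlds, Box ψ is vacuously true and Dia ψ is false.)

1

Let φ = Dia Box Box s. Evaluate φ at each world:
  0 (successors ∅): φ is false.
  1 (successors {0, 1, 2}): φ is true.
  2 (successors {1, 2}): φ is false.
For instance, at 1:
  At 1: Dia Box Box s requires Box Box s at some successor in {0, 1, 2}.
    Box Box s holds at 0, so Dia Box Box s is true at 1.
      At 0: no accessible worlds, so Box Box s holds vacuously.
Satisfying worlds: {1}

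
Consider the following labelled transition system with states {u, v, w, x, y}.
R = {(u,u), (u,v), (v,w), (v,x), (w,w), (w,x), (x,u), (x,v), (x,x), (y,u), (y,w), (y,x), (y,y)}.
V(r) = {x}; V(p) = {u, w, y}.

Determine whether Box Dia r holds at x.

No

Recall that Box ψ holds at a world iff ψ holds at every accessible world, and Dia ψ holds iff ψ holds at some accessible world.
At x: Box Dia r requires Dia r at every successor {u, v, x}.
  Dia r fails at u, so Box Dia r is false at x.
    At u: Dia r requires r at some successor in {u, v}.
      At u: r is false.
      At v: r is false.
    So Dia r is false at u.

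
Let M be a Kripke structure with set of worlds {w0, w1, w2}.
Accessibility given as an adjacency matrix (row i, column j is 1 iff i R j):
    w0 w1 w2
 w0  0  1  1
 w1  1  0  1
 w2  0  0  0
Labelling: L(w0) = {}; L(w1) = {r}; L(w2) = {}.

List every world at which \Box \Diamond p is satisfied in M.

w2

Let φ = \Box \Diamond p. Evaluate φ at each world:
  w0 (successors {w1, w2}): φ is false.
  w1 (successors {w0, w2}): φ is false.
  w2 (successors ∅): φ is true.
For instance, at w1:
  At w1: \Box \Diamond p requires \Diamond p at every successor {w0, w2}.
    \Diamond p fails at w0, so \Box \Diamond p is false at w1.
      At w0: \Diamond p requires p at some successor in {w1, w2}.
        At w1: p is false.
        At w2: p is false.
      So \Diamond p is false at w0.
Satisfying worlds: {w2}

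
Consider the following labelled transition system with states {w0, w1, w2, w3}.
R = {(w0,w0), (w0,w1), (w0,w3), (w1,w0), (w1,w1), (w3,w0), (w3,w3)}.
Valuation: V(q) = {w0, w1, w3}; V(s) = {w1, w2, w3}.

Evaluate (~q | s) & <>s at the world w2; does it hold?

No

At w2: ~q | s is true, <>s is false, so (~q | s) & <>s is false.
  At w2: no accessible worlds, so <>s is false.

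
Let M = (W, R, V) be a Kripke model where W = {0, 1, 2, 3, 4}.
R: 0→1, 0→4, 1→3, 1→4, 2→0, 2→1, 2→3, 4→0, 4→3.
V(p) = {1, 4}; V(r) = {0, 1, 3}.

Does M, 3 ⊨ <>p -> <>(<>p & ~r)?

Yes

At 3: <>p is false, <>(<>p & ~r) is false, so <>p -> <>(<>p & ~r) is true.
  At 3: no accessible worlds, so <>p is false.
  At 3: no accessible worlds, so <>(<>p & ~r) is false.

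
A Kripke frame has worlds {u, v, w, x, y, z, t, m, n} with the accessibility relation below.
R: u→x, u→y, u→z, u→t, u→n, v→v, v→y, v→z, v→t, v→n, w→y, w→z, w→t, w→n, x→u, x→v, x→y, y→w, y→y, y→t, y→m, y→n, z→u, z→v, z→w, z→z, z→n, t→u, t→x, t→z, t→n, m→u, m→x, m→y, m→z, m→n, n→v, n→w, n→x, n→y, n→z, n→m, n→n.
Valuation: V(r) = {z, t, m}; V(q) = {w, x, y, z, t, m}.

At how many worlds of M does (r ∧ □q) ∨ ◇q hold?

9

Let φ = (r ∧ □q) ∨ ◇q. Evaluate φ at each world:
  u (successors {x, y, z, t, n}): φ is true.
  v (successors {v, y, z, t, n}): φ is true.
  w (successors {y, z, t, n}): φ is true.
  x (successors {u, v, y}): φ is true.
  y (successors {w, y, t, m, n}): φ is true.
  z (successors {u, v, w, z, n}): φ is true.
  t (successors {u, x, z, n}): φ is true.
  m (successors {u, x, y, z, n}): φ is true.
  n (successors {v, w, x, y, z, m, n}): φ is true.
For instance, at x:
  At x: r ∧ □q is false, ◇q is true, so (r ∧ □q) ∨ ◇q is true.
    At x: r is false, □q is false, so r ∧ □q is false.
      At x: □q requires q at every successor {u, v, y}.
        q fails at u, so □q is false at x.
    At x: ◇q requires q at some successor in {u, v, y}.
      q holds at y, so ◇q is true at x.
Satisfying worlds: {u, v, w, x, y, z, t, m, n}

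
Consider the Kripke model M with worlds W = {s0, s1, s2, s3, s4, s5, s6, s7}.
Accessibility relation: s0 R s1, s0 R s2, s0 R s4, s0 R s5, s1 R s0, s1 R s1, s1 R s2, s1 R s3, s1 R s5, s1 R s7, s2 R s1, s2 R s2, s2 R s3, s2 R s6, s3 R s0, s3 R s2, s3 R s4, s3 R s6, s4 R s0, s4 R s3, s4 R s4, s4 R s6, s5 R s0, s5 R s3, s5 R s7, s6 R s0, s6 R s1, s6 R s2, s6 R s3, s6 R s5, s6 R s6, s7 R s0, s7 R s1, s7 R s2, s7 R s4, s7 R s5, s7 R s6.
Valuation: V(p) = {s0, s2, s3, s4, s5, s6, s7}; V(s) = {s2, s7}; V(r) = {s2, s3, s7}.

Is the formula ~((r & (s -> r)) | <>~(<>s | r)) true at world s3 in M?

Recall that <>ψ holds at a world iff ψ holds at some accessible world.
At s3: (r & (s -> r)) | <>~(<>s | r) is true, so ~((r & (s -> r)) | <>~(<>s | r)) is false.
  At s3: r & (s -> r) is true, <>~(<>s | r) is true, so (r & (s -> r)) | <>~(<>s | r) is true.
    At s3: <>~(<>s | r) requires ~(<>s | r) at some successor in {s0, s2, s4, s6}.
      ~(<>s | r) holds at s4, so <>~(<>s | r) is true at s3.

No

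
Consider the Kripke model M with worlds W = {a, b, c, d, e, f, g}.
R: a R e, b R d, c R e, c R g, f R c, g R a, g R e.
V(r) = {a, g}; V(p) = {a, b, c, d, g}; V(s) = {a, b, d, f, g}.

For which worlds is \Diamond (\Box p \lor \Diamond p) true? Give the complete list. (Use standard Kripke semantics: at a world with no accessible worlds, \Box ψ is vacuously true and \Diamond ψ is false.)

Let φ = \Diamond (\Box p \lor \Diamond p). Evaluate φ at each world:
  a (successors {e}): φ is true.
  b (successors {d}): φ is true.
  c (successors {e, g}): φ is true.
  d (successors ∅): φ is false.
  e (successors ∅): φ is false.
  f (successors {c}): φ is true.
  g (successors {a, e}): φ is true.
For instance, at c:
  At c: \Diamond (\Box p \lor \Diamond p) requires \Box p \lor \Diamond p at some successor in {e, g}.
    \Box p \lor \Diamond p holds at e, so \Diamond (\Box p \lor \Diamond p) is true at c.
      At e: \Box p is true, \Diamond p is false, so \Box p \lor \Diamond p is true.
Satisfying worlds: {a, b, c, f, g}

a, b, c, f, g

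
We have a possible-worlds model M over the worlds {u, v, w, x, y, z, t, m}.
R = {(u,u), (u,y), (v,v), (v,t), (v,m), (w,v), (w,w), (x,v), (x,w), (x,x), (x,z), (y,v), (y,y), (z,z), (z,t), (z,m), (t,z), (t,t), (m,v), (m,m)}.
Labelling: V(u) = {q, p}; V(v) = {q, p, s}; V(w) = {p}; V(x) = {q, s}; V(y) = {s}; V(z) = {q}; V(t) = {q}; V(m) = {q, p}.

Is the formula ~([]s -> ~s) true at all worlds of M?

No

Recall that []ψ holds at a world iff ψ holds at every accessible world, and <>ψ holds iff ψ holds at some accessible world.
Let φ = ~([]s -> ~s). Evaluate φ at each world:
  u (successors {u, y}): φ is false.
  v (successors {v, t, m}): φ is false.
  w (successors {v, w}): φ is false.
  x (successors {v, w, x, z}): φ is false.
  y (successors {v, y}): φ is true.
  z (successors {z, t, m}): φ is false.
  t (successors {z, t}): φ is false.
  m (successors {v, m}): φ is false.
Detail at u (counterexample):
  At u: []s -> ~s is true, so ~([]s -> ~s) is false.
    At u: []s is false, ~s is true, so []s -> ~s is true.
      At u: []s requires s at every successor {u, y}.
        s fails at u, so []s is false at u.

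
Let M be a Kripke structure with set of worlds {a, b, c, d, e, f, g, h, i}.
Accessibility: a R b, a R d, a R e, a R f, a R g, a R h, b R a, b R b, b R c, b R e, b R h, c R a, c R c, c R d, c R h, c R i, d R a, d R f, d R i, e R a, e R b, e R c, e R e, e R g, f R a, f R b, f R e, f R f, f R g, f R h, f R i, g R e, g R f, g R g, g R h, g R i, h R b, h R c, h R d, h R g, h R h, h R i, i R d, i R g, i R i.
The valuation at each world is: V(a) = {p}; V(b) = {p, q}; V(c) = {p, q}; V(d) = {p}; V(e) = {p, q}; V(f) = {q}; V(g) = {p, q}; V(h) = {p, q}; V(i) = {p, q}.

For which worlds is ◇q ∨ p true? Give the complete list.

a, b, c, d, e, f, g, h, i

Let φ = ◇q ∨ p. Evaluate φ at each world:
  a (successors {b, d, e, f, g, h}): φ is true.
  b (successors {a, b, c, e, h}): φ is true.
  c (successors {a, c, d, h, i}): φ is true.
  d (successors {a, f, i}): φ is true.
  e (successors {a, b, c, e, g}): φ is true.
  f (successors {a, b, e, f, g, h, i}): φ is true.
  g (successors {e, f, g, h, i}): φ is true.
  h (successors {b, c, d, g, h, i}): φ is true.
  i (successors {d, g, i}): φ is true.
For instance, at f:
  At f: ◇q is true, p is false, so ◇q ∨ p is true.
    At f: ◇q requires q at some successor in {a, b, e, f, g, h, i}.
      q holds at b, so ◇q is true at f.
Satisfying worlds: {a, b, c, d, e, f, g, h, i}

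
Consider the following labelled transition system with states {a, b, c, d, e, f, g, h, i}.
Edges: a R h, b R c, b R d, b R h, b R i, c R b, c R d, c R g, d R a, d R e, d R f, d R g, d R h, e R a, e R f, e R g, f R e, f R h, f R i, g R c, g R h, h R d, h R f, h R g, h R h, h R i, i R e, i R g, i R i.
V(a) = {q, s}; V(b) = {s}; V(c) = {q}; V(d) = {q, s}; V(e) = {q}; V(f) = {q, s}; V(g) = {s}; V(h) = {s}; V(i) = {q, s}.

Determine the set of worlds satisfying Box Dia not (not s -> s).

Let φ = Box Dia not (not s -> s). Evaluate φ at each world:
  a (successors {h}): φ is false.
  b (successors {c, d, h, i}): φ is false.
  c (successors {b, d, g}): φ is true.
  d (successors {a, e, f, g, h}): φ is false.
  e (successors {a, f, g}): φ is false.
  f (successors {e, h, i}): φ is false.
  g (successors {c, h}): φ is false.
  h (successors {d, f, g, h, i}): φ is false.
  i (successors {e, g, i}): φ is false.
For instance, at i:
  At i: Box Dia not (not s -> s) requires Dia not (not s -> s) at every successor {e, g, i}.
    Dia not (not s -> s) fails at e, so Box Dia not (not s -> s) is false at i.
      At e: Dia not (not s -> s) requires not (not s -> s) at some successor in {a, f, g}.
        At a: not (not s -> s) is false.
        At f: not (not s -> s) is false.
        At g: not (not s -> s) is false.
      So Dia not (not s -> s) is false at e.
Satisfying worlds: {c}

c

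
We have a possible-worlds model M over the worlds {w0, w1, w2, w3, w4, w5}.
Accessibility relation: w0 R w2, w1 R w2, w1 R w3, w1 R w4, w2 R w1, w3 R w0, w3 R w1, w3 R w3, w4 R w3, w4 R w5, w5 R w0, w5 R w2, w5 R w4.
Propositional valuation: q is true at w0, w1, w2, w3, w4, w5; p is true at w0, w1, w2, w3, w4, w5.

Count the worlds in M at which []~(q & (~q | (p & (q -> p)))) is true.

Let φ = []~(q & (~q | (p & (q -> p)))). Evaluate φ at each world:
  w0 (successors {w2}): φ is false.
  w1 (successors {w2, w3, w4}): φ is false.
  w2 (successors {w1}): φ is false.
  w3 (successors {w0, w1, w3}): φ is false.
  w4 (successors {w3, w5}): φ is false.
  w5 (successors {w0, w2, w4}): φ is false.
For instance, at w5:
  At w5: []~(q & (~q | (p & (q -> p)))) requires ~(q & (~q | (p & (q -> p)))) at every successor {w0, w2, w4}.
    ~(q & (~q | (p & (q -> p)))) fails at w0, so []~(q & (~q | (p & (q -> p)))) is false at w5.
Satisfying worlds: none.

0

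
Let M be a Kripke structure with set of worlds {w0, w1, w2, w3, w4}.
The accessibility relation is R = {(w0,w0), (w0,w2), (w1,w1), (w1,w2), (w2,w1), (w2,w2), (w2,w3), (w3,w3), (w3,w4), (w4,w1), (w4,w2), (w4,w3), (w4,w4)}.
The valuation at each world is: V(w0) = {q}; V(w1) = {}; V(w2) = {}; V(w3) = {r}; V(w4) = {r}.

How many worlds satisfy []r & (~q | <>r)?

1

Recall that []ψ holds at a world iff ψ holds at every accessible world, and <>ψ holds iff ψ holds at some accessible world.
Let φ = []r & (~q | <>r). Evaluate φ at each world:
  w0 (successors {w0, w2}): φ is false.
  w1 (successors {w1, w2}): φ is false.
  w2 (successors {w1, w2, w3}): φ is false.
  w3 (successors {w3, w4}): φ is true.
  w4 (successors {w1, w2, w3, w4}): φ is false.
For instance, at w4:
  At w4: []r is false, ~q | <>r is true, so []r & (~q | <>r) is false.
    At w4: []r requires r at every successor {w1, w2, w3, w4}.
      r fails at w1, so []r is false at w4.
    At w4: ~q is true, <>r is true, so ~q | <>r is true.
      At w4: <>r requires r at some successor in {w1, w2, w3, w4}.
        r holds at w3, so <>r is true at w4.
Satisfying worlds: {w3}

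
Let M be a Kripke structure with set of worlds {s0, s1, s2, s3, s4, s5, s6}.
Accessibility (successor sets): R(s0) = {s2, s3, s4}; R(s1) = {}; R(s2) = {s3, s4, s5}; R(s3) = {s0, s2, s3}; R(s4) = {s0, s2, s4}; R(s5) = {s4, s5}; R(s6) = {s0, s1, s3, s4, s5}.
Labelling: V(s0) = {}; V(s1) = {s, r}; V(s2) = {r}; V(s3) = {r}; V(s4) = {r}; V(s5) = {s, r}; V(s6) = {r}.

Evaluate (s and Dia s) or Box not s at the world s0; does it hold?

Recall that Box ψ holds at a world iff ψ holds at every accessible world, and Dia ψ holds iff ψ holds at some accessible world.
At s0: s and Dia s is false, Box not s is true, so (s and Dia s) or Box not s is true.
  At s0: s is false, Dia s is false, so s and Dia s is false.
    At s0: Dia s requires s at some successor in {s2, s3, s4}.
      At s2: s is false.
      At s3: s is false.
      At s4: s is false.
    So Dia s is false at s0.
  At s0: Box not s requires not s at every successor {s2, s3, s4}.
    At s2: not s is true.
    At s3: not s is true.
    At s4: not s is true.
  So Box not s is true at s0.

Yes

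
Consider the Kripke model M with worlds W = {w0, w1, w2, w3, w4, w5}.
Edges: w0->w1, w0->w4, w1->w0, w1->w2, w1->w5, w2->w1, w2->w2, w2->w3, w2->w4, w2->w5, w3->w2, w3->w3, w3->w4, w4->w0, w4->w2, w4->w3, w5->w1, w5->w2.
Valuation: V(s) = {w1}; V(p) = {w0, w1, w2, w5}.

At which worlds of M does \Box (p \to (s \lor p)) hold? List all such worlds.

w0, w1, w2, w3, w4, w5

Recall that \Box ψ holds at a world iff ψ holds at every accessible world, and \Diamond ψ holds iff ψ holds at some accessible world.
Let φ = \Box (p \to (s \lor p)). Evaluate φ at each world:
  w0 (successors {w1, w4}): φ is true.
  w1 (successors {w0, w2, w5}): φ is true.
  w2 (successors {w1, w2, w3, w4, w5}): φ is true.
  w3 (successors {w2, w3, w4}): φ is true.
  w4 (successors {w0, w2, w3}): φ is true.
  w5 (successors {w1, w2}): φ is true.
For instance, at w3:
  At w3: \Box (p \to (s \lor p)) requires p \to (s \lor p) at every successor {w2, w3, w4}.
    At w2: p \to (s \lor p) is true.
    At w3: p \to (s \lor p) is true.
    At w4: p \to (s \lor p) is true.
  So \Box (p \to (s \lor p)) is true at w3.
Satisfying worlds: {w0, w1, w2, w3, w4, w5}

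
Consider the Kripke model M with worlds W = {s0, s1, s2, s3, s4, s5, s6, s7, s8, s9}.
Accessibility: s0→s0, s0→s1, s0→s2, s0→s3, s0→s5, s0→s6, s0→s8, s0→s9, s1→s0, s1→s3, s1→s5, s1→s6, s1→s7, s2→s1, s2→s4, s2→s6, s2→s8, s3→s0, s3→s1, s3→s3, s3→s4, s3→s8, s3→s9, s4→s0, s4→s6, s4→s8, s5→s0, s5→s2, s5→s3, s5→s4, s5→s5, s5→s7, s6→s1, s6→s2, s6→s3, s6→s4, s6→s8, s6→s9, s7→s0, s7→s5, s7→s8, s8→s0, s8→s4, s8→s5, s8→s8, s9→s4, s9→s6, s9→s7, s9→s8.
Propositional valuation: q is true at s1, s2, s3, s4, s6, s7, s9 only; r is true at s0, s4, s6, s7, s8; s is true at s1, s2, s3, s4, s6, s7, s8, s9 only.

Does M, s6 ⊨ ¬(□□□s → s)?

No

Recall that □ψ holds at a world iff ψ holds at every accessible world, and ◇ψ holds iff ψ holds at some accessible world.
At s6: □□□s → s is true, so ¬(□□□s → s) is false.
  At s6: □□□s is false, s is true, so □□□s → s is true.
    At s6: □□□s requires □□s at every successor {s1, s2, s3, s4, s8, s9}.
      □□s fails at s1, so □□□s is false at s6.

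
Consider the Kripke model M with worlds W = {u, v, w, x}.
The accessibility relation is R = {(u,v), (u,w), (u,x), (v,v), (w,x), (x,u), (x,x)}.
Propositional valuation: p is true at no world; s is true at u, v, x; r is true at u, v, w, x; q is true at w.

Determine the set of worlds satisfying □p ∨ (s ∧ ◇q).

Let φ = □p ∨ (s ∧ ◇q). Evaluate φ at each world:
  u (successors {v, w, x}): φ is true.
  v (successors {v}): φ is false.
  w (successors {x}): φ is false.
  x (successors {u, x}): φ is false.
For instance, at w:
  At w: □p is false, s ∧ ◇q is false, so □p ∨ (s ∧ ◇q) is false.
    At w: □p requires p at every successor {x}.
      p fails at x, so □p is false at w.
    At w: s is false, ◇q is false, so s ∧ ◇q is false.
      At w: ◇q requires q at some successor in {x}.
        At x: q is false.
      So ◇q is false at w.
Satisfying worlds: {u}

u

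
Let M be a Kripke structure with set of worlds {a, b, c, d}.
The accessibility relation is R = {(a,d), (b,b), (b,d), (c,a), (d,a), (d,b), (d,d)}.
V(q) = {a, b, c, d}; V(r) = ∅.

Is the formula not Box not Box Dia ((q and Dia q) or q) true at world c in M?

Yes

At c: Box not Box Dia ((q and Dia q) or q) is false, so not Box not Box Dia ((q and Dia q) or q) is true.
  At c: Box not Box Dia ((q and Dia q) or q) requires not Box Dia ((q and Dia q) or q) at every successor {a}.
    not Box Dia ((q and Dia q) or q) fails at a, so Box not Box Dia ((q and Dia q) or q) is false at c.
      At a: Box Dia ((q and Dia q) or q) is true, so not Box Dia ((q and Dia q) or q) is false.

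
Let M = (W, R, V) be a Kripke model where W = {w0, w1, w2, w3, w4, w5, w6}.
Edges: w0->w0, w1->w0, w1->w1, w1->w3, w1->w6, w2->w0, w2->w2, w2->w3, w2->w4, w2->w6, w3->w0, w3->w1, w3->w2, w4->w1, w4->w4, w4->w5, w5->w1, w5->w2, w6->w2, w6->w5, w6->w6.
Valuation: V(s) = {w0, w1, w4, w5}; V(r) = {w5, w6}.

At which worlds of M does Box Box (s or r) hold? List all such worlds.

Let φ = Box Box (s or r). Evaluate φ at each world:
  w0 (successors {w0}): φ is true.
  w1 (successors {w0, w1, w3, w6}): φ is false.
  w2 (successors {w0, w2, w3, w4, w6}): φ is false.
  w3 (successors {w0, w1, w2}): φ is false.
  w4 (successors {w1, w4, w5}): φ is false.
  w5 (successors {w1, w2}): φ is false.
  w6 (successors {w2, w5, w6}): φ is false.
For instance, at w6:
  At w6: Box Box (s or r) requires Box (s or r) at every successor {w2, w5, w6}.
    Box (s or r) fails at w2, so Box Box (s or r) is false at w6.
      At w2: Box (s or r) requires s or r at every successor {w0, w2, w3, w4, w6}.
        s or r fails at w2, so Box (s or r) is false at w2.
Satisfying worlds: {w0}

w0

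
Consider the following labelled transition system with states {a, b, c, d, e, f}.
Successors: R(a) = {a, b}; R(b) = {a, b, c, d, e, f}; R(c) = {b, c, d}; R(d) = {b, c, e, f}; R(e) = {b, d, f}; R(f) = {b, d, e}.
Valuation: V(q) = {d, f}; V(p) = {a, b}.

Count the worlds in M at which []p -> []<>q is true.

5

Let φ = []p -> []<>q. Evaluate φ at each world:
  a (successors {a, b}): φ is false.
  b (successors {a, b, c, d, e, f}): φ is true.
  c (successors {b, c, d}): φ is true.
  d (successors {b, c, e, f}): φ is true.
  e (successors {b, d, f}): φ is true.
  f (successors {b, d, e}): φ is true.
For instance, at e:
  At e: []p is false, []<>q is true, so []p -> []<>q is true.
    At e: []p requires p at every successor {b, d, f}.
      p fails at d, so []p is false at e.
    At e: []<>q requires <>q at every successor {b, d, f}.
      At b: <>q is true.
      At d: <>q is true.
      At f: <>q is true.
    So []<>q is true at e.
Satisfying worlds: {b, c, d, e, f}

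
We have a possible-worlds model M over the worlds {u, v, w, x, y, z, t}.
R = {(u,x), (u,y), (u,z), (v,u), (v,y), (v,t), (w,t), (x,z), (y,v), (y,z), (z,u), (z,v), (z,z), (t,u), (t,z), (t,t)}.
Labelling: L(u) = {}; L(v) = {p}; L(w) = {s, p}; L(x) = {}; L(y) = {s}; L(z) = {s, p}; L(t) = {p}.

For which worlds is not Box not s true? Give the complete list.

u, v, x, y, z, t

Let φ = not Box not s. Evaluate φ at each world:
  u (successors {x, y, z}): φ is true.
  v (successors {u, y, t}): φ is true.
  w (successors {t}): φ is false.
  x (successors {z}): φ is true.
  y (successors {v, z}): φ is true.
  z (successors {u, v, z}): φ is true.
  t (successors {u, z, t}): φ is true.
For instance, at t:
  At t: Box not s is false, so not Box not s is true.
    At t: Box not s requires not s at every successor {u, z, t}.
      not s fails at z, so Box not s is false at t.
Satisfying worlds: {u, v, x, y, z, t}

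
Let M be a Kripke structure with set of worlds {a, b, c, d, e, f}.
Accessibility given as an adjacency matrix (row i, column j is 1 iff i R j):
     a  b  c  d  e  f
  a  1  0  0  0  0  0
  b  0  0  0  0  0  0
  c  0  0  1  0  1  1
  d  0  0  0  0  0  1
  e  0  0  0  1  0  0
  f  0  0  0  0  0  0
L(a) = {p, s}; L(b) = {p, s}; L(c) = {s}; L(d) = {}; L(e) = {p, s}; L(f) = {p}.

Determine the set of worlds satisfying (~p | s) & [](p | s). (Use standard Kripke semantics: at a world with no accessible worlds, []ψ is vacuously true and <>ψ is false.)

Let φ = (~p | s) & [](p | s). Evaluate φ at each world:
  a (successors {a}): φ is true.
  b (successors ∅): φ is true.
  c (successors {c, e, f}): φ is true.
  d (successors {f}): φ is true.
  e (successors {d}): φ is false.
  f (successors ∅): φ is false.
For instance, at e:
  At e: ~p | s is true, [](p | s) is false, so (~p | s) & [](p | s) is false.
    At e: [](p | s) requires p | s at every successor {d}.
      p | s fails at d, so [](p | s) is false at e.
Satisfying worlds: {a, b, c, d}

a, b, c, d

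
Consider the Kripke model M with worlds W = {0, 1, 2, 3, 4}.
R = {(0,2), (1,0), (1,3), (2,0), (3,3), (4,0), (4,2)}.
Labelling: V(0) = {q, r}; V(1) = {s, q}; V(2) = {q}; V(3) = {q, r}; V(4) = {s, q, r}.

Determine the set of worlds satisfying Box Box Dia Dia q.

0, 1, 2, 3, 4

Let φ = Box Box Dia Dia q. Evaluate φ at each world:
  0 (successors {2}): φ is true.
  1 (successors {0, 3}): φ is true.
  2 (successors {0}): φ is true.
  3 (successors {3}): φ is true.
  4 (successors {0, 2}): φ is true.
For instance, at 3:
  At 3: Box Box Dia Dia q requires Box Dia Dia q at every successor {3}.
      At 3: Box Dia Dia q requires Dia Dia q at every successor {3}.
        At 3: Dia Dia q is true.
      So Box Dia Dia q is true at 3.
  So Box Box Dia Dia q is true at 3.
Satisfying worlds: {0, 1, 2, 3, 4}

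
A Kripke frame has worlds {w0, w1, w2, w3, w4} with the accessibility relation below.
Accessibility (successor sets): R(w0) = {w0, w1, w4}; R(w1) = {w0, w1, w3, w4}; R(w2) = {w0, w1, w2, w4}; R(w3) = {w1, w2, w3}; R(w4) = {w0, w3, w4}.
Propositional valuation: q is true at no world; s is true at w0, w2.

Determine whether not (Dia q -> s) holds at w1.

At w1: Dia q -> s is true, so not (Dia q -> s) is false.
  At w1: Dia q is false, s is false, so Dia q -> s is true.
    At w1: Dia q requires q at some successor in {w0, w1, w3, w4}.
      At w0: q is false.
      At w1: q is false.
      At w3: q is false.
      At w4: q is false.
    So Dia q is false at w1.

No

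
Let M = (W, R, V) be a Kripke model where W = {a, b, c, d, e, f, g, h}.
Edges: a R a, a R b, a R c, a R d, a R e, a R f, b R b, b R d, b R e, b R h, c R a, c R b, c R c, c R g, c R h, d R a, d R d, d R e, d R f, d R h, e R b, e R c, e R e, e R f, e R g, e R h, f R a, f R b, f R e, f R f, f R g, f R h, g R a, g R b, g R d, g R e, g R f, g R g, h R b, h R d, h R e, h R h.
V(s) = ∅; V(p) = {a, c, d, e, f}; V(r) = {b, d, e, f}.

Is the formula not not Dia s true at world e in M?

No

At e: not Dia s is true, so not not Dia s is false.
  At e: Dia s is false, so not Dia s is true.
    At e: Dia s requires s at some successor in {b, c, e, f, g, h}.
      At b: s is false.
      At c: s is false.
      At e: s is false.
      At f: s is false.
      At g: s is false.
      At h: s is false.
    So Dia s is false at e.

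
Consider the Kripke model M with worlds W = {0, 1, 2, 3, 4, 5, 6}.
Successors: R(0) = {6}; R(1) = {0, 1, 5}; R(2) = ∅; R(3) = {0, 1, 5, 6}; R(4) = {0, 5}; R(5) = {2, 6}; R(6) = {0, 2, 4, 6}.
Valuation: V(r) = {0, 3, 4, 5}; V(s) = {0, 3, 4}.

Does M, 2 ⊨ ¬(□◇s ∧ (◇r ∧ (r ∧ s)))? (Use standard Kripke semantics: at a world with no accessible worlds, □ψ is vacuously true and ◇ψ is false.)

At 2: □◇s ∧ (◇r ∧ (r ∧ s)) is false, so ¬(□◇s ∧ (◇r ∧ (r ∧ s))) is true.
  At 2: □◇s is true, ◇r ∧ (r ∧ s) is false, so □◇s ∧ (◇r ∧ (r ∧ s)) is false.
    At 2: no accessible worlds, so □◇s holds vacuously.
    At 2: ◇r is false, r ∧ s is false, so ◇r ∧ (r ∧ s) is false.
      At 2: no accessible worlds, so ◇r is false.

Yes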